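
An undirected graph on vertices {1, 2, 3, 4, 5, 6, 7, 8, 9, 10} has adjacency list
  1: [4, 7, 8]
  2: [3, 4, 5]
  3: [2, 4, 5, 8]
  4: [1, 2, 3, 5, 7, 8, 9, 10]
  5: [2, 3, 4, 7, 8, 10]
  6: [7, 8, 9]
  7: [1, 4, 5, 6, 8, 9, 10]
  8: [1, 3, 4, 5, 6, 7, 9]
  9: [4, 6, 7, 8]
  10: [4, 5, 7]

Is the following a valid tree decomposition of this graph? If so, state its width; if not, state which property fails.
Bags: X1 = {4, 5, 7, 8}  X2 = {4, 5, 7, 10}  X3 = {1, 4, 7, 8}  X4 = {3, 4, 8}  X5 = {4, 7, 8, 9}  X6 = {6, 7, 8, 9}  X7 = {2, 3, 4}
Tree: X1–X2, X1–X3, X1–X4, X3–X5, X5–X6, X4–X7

No — edge (5,3) lies in no bag.

A tree decomposition must satisfy three properties: every vertex lies in some bag; for every edge, both endpoints lie together in some bag; and for every vertex, the bags containing it form a connected subtree. Here edge (5,3) lies in no bag, so the decomposition is invalid.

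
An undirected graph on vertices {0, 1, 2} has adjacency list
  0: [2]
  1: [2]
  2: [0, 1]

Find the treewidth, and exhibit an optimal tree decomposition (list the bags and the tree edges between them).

The largest bag has 2 vertices, giving width 1; this decomposition certifies tw(G) ≤ 1. Since G has at least one edge (e.g. 1–2), it is not an edgeless graph, so tw(G) ≥ 1. Therefore the treewidth is 1.

Treewidth 1.
One optimal decomposition is:
Bags: B1 = {1, 2}  B2 = {0, 2}
Tree: B1–B2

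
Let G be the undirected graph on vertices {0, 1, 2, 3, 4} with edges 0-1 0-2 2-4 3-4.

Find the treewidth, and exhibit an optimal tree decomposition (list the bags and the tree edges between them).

Treewidth 1.
One optimal decomposition is:
Bags: B1 = {0, 1}  B2 = {0, 2}  B3 = {2, 4}  B4 = {3, 4}
Tree: B1–B2, B2–B3, B3–B4

Each bag holds 2 vertices, so the decomposition has width 1, which upper-bounds the treewidth. Since G has at least one edge (e.g. 1–0), it is not an edgeless graph, so tw(G) ≥ 1. Combining the bounds, tw(G) = 1.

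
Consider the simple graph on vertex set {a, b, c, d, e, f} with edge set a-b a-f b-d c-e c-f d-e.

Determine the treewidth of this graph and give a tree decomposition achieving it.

Each bag holds 3 vertices, so the decomposition has width 2, which upper-bounds the treewidth. The edges f–c–e–d–b–a–f form a cycle, so G is not a tree and its treewidth is at least 2. The upper and lower bounds meet at 2, so that is the treewidth.

Treewidth 2.
One optimal decomposition is:
Bags: B1 = {c, e, f}  B2 = {d, e, f}  B3 = {b, d, f}  B4 = {a, b, f}
Tree: B1–B2, B2–B3, B3–B4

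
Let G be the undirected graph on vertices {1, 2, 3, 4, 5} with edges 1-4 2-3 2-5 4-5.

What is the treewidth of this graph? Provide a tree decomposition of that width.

Treewidth 1.
Bags: B1 = {4, 5}  B2 = {2, 5}  B3 = {1, 4}  B4 = {2, 3}
Tree: B1–B2, B1–B3, B2–B4

The largest bag has 2 vertices, giving width 1; this decomposition certifies tw(G) ≤ 1. G has an edge, so its treewidth is at least 1. The upper and lower bounds meet at 1, so that is the treewidth.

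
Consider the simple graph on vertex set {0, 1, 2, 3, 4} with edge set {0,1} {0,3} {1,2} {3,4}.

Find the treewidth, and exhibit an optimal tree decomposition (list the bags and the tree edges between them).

Every bag has size at most 2, so the width is 2 − 1 = 1 and tw(G) ≤ 1. Since G has at least one edge (e.g. 0–3), it is not an edgeless graph, so tw(G) ≥ 1. Therefore the treewidth is 1.

Treewidth 1.
One such decomposition:
Bags: B1 = {0, 3}  B2 = {3, 4}  B3 = {0, 1}  B4 = {1, 2}
Tree: B1–B2, B1–B3, B3–B4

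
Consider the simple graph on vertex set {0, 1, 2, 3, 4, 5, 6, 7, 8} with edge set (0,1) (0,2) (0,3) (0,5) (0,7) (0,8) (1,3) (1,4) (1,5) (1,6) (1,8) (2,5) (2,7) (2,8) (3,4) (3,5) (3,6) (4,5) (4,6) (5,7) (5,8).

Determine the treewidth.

3

A width-3 tree decomposition is:
Bags: B1 = {0, 1, 3, 5}  B2 = {0, 1, 5, 8}  B3 = {1, 3, 4, 5}  B4 = {0, 2, 5, 8}  B5 = {0, 2, 5, 7}  B6 = {1, 3, 4, 6}
Tree: B1–B2, B1–B3, B2–B4, B4–B5, B3–B6
Each bag holds 4 vertices, so the decomposition has width 3, which upper-bounds the treewidth. On the other hand G contains the 4-clique {0, 1, 5, 8}. A clique must lie in a single bag of any decomposition, so no decomposition can have width below 3. The upper and lower bounds meet at 3, so that is the treewidth.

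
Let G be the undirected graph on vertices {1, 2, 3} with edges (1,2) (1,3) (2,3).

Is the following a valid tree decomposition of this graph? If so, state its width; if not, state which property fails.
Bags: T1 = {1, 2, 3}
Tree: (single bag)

Vertex coverage: the bags together contain {1, 2, 3}, the full vertex set. Edge coverage: each edge of G has both endpoints in at least one bag. Running intersection: for every vertex, the bags containing it form a connected subtree. All three properties hold, so this is a valid tree decomposition of width max|bag| − 1 = 2, and hence tw(G) ≤ 2.

Yes; width 2.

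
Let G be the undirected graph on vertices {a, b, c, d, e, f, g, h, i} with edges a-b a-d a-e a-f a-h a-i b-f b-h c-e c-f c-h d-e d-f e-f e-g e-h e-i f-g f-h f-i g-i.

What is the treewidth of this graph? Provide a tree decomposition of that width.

The largest bag has 4 vertices, giving width 3; this decomposition certifies tw(G) ≤ 3. For the lower bound, the 4 vertices {e, f, g, i} are pairwise adjacent, and any tree decomposition puts a clique entirely inside one bag — forcing width ≥ 3. Therefore the treewidth is 3.

Treewidth 3.
Bags: B1 = {a, e, f, i}  B2 = {a, e, f, h}  B3 = {e, f, g, i}  B4 = {a, b, f, h}  B5 = {a, d, e, f}  B6 = {c, e, f, h}
Tree: B1–B2, B1–B3, B2–B4, B2–B5, B2–B6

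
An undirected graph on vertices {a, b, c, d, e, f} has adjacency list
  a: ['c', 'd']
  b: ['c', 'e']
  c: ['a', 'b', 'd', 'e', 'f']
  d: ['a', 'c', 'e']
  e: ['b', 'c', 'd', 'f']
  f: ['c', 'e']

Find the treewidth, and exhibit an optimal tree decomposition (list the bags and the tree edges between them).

Treewidth 2.
Bags: B1 = {c, d, e}  B2 = {c, e, f}  B3 = {b, c, e}  B4 = {a, c, d}
Tree: B1–B2, B2–B3, B1–B4

Each bag holds 3 vertices, so the decomposition has width 2, which upper-bounds the treewidth. Conversely, {c, d, e} is a clique of size 3, and the vertices of any clique must share a bag in every tree decomposition; so some bag has ≥ 3 vertices and tw(G) ≥ 2. Therefore the treewidth is 2.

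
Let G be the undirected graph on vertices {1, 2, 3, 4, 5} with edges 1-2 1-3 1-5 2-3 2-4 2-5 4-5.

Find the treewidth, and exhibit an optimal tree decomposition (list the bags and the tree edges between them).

Treewidth 2.
Bags: B1 = {1, 2, 3}  B2 = {1, 2, 5}  B3 = {2, 4, 5}
Tree: B1–B2, B2–B3

Each bag holds 3 vertices, so the decomposition has width 2, which upper-bounds the treewidth. Conversely, {1, 2, 3} is a clique of size 3, and the vertices of any clique must share a bag in every tree decomposition; so some bag has ≥ 3 vertices and tw(G) ≥ 2. Therefore the treewidth is 2.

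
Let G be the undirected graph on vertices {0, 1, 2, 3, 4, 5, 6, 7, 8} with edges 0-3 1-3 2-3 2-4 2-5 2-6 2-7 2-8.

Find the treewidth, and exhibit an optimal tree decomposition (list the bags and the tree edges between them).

The largest bag has 2 vertices, giving width 1; this decomposition certifies tw(G) ≤ 1. Any graph with an edge has treewidth ≥ 1, and G has the edge 2–3. Therefore the treewidth is 1.

Treewidth 1.
One such decomposition:
Bags: B1 = {2, 3}  B2 = {0, 3}  B3 = {2, 7}  B4 = {2, 8}  B5 = {2, 4}  B6 = {2, 5}  B7 = {2, 6}  B8 = {1, 3}
Tree: B1–B2, B1–B3, B3–B4, B3–B5, B4–B6, B3–B7, B2–B8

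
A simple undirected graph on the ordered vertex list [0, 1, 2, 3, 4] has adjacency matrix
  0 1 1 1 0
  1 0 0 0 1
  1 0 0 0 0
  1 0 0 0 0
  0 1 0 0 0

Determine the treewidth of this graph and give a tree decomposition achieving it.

Every bag has size at most 2, so the width is 2 − 1 = 1 and tw(G) ≤ 1. G has an edge, so its treewidth is at least 1. Therefore the treewidth is 1.

Treewidth 1.
One such decomposition:
Bags: B1 = {1, 4}  B2 = {0, 1}  B3 = {0, 3}  B4 = {0, 2}
Tree: B1–B2, B2–B3, B2–B4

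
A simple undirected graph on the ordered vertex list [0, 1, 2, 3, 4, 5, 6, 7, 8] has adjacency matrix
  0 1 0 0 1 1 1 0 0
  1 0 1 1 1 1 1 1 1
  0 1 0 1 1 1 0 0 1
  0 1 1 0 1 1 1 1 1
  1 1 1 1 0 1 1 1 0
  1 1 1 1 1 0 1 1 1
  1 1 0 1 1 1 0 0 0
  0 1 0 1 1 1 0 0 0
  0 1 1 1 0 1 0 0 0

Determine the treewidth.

4

A width-4 tree decomposition is:
Bags: B1 = {1, 3, 4, 5, 6}  B2 = {1, 2, 3, 4, 5}  B3 = {0, 1, 4, 5, 6}  B4 = {1, 2, 3, 5, 8}  B5 = {1, 3, 4, 5, 7}
Tree: B1–B2, B1–B3, B2–B4, B2–B5
Each bag holds 5 vertices, so the decomposition has width 4, which upper-bounds the treewidth. For the lower bound, the 5 vertices {0, 1, 4, 5, 6} are pairwise adjacent, and any tree decomposition puts a clique entirely inside one bag — forcing width ≥ 4. Hence tw(G) = 4 exactly.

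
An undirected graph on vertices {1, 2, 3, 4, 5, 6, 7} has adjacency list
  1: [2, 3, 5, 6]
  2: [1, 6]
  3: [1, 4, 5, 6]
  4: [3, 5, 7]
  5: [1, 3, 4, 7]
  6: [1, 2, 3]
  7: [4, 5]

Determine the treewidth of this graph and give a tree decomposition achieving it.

Treewidth 2.
One optimal decomposition is:
Bags: B1 = {1, 3, 6}  B2 = {1, 2, 6}  B3 = {1, 3, 5}  B4 = {3, 4, 5}  B5 = {4, 5, 7}
Tree: B1–B2, B1–B3, B3–B4, B4–B5

Every bag has size at most 3, so the width is 3 − 1 = 2 and tw(G) ≤ 2. Conversely, {1, 2, 6} is a clique of size 3, and the vertices of any clique must share a bag in every tree decomposition; so some bag has ≥ 3 vertices and tw(G) ≥ 2. The upper and lower bounds meet at 2, so that is the treewidth.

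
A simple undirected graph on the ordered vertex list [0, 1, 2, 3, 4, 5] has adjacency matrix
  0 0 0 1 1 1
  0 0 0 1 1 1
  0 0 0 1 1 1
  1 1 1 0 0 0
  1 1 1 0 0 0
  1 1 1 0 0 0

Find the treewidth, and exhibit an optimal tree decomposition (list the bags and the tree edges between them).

Treewidth 3.
One optimal decomposition is:
Bags: B1 = {0, 3, 4, 5}  B2 = {2, 3, 4, 5}  B3 = {1, 3, 4, 5}
Tree: B1–B2, B2–B3

The largest bag has 4 vertices, giving width 3; this decomposition certifies tw(G) ≤ 3. For the lower bound: the 4 vertex sets {0,3}, {2,5}, {4}, {1} are disjoint, each induces a connected subgraph, and every pair is joined by at least one edge of G. Contracting each set to a single vertex therefore yields K_{4} as a minor, and since treewidth is minor-monotone, tw(G) ≥ tw(K_{4}) = 3. Hence tw(G) = 3 exactly.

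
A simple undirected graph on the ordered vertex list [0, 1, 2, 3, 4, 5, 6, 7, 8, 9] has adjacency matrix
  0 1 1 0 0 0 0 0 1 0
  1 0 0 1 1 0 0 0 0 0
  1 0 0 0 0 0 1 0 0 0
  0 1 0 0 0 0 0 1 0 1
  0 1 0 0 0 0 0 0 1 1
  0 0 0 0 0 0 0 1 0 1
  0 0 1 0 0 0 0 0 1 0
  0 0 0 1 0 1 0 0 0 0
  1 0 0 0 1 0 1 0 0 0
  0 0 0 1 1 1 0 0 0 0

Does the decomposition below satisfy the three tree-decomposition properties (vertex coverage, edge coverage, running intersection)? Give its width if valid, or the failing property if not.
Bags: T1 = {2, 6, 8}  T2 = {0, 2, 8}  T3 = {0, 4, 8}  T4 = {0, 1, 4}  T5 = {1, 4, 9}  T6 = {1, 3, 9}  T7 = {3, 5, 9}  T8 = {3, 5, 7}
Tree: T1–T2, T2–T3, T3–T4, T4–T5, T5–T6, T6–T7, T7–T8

Yes; width 2.

Checking the three conditions: (i) the bags cover all of {0, 1, 2, 3, 4, 5, 6, 7, 8, 9}; (ii) for each edge, some bag contains both endpoints; (iii) the bags containing any fixed vertex form a subtree. All hold, so the decomposition is valid with width 3 − 1 = 2.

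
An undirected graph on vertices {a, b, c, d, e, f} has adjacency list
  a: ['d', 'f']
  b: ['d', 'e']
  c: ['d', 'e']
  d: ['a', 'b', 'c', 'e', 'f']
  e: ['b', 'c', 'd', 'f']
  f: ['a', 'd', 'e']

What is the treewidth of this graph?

2

A width-2 tree decomposition is:
Bags: B1 = {d, e, f}  B2 = {c, d, e}  B3 = {a, d, f}  B4 = {b, d, e}
Tree: B1–B2, B1–B3, B1–B4
The largest bag has 3 vertices, giving width 2; this decomposition certifies tw(G) ≤ 2. Conversely, {c, d, e} is a clique of size 3, and the vertices of any clique must share a bag in every tree decomposition; so some bag has ≥ 3 vertices and tw(G) ≥ 2. Therefore the treewidth is 2.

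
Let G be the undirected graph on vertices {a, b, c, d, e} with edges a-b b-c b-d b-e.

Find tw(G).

1

A width-1 tree decomposition is:
Bags: B1 = {b, e}  B2 = {b, c}  B3 = {b, d}  B4 = {a, b}
Tree: B1–B2, B1–B3, B1–B4
Each bag holds 2 vertices, so the decomposition has width 1, which upper-bounds the treewidth. Any graph with an edge has treewidth ≥ 1, and G has the edge b–e. Hence tw(G) = 1 exactly.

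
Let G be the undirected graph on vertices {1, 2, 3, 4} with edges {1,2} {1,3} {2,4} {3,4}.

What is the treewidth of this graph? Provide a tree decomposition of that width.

Each bag holds 3 vertices, so the decomposition has width 2, which upper-bounds the treewidth. For the lower bound, G contains the cycle 3–4–2–1–3, so G is not a forest; only forests have treewidth ≤ 1, hence tw(G) ≥ 2. Therefore the treewidth is 2.

Treewidth 2.
One such decomposition:
Bags: B1 = {2, 3, 4}  B2 = {1, 2, 3}
Tree: B1–B2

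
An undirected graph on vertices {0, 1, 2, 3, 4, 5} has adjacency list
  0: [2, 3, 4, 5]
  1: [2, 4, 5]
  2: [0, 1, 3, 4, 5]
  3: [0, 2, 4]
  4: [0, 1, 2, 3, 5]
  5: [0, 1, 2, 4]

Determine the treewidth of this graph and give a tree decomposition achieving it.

Each bag holds 4 vertices, so the decomposition has width 3, which upper-bounds the treewidth. Conversely, {0, 2, 3, 4} is a clique of size 4, and the vertices of any clique must share a bag in every tree decomposition; so some bag has ≥ 4 vertices and tw(G) ≥ 3. Hence tw(G) = 3 exactly.

Treewidth 3.
One optimal decomposition is:
Bags: B1 = {0, 2, 4, 5}  B2 = {0, 2, 3, 4}  B3 = {1, 2, 4, 5}
Tree: B1–B2, B1–B3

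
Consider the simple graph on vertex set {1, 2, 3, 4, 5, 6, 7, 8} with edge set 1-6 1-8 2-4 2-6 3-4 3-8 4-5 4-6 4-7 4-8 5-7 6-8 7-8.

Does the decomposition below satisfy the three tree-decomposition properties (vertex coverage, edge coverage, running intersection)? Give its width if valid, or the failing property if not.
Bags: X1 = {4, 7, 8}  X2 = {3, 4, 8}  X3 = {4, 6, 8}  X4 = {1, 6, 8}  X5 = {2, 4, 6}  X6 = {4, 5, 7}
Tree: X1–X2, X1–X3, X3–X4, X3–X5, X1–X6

Yes; width 2.

Every vertex of G appears in some bag (union = {1, 2, 3, 4, 5, 6, 7, 8}); every edge is covered by a bag; and for each vertex v the set of bags containing v is connected in the bag tree. The decomposition is therefore valid. The largest bag has 3 vertices, so the width is 2.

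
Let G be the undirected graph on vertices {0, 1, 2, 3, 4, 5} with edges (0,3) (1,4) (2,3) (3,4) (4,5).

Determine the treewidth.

1

A width-1 tree decomposition is:
Bags: B1 = {3, 4}  B2 = {4, 5}  B3 = {2, 3}  B4 = {1, 4}  B5 = {0, 3}
Tree: B1–B2, B1–B3, B2–B4, B1–B5
The largest bag has 2 vertices, giving width 1; this decomposition certifies tw(G) ≤ 1. G has an edge, so its treewidth is at least 1. The upper and lower bounds meet at 1, so that is the treewidth.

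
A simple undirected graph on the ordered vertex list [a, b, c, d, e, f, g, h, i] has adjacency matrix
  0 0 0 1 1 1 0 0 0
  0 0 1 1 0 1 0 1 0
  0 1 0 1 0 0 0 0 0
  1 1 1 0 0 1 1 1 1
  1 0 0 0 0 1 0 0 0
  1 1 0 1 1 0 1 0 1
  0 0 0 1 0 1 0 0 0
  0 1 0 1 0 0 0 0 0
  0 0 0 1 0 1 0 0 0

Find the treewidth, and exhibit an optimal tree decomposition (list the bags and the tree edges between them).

Every bag has size at most 3, so the width is 3 − 1 = 2 and tw(G) ≤ 2. For the lower bound, the 3 vertices {b, d, h} are pairwise adjacent, and any tree decomposition puts a clique entirely inside one bag — forcing width ≥ 2. The upper and lower bounds meet at 2, so that is the treewidth.

Treewidth 2.
One optimal decomposition is:
Bags: B1 = {b, d, f}  B2 = {b, c, d}  B3 = {d, f, i}  B4 = {a, d, f}  B5 = {a, e, f}  B6 = {d, f, g}  B7 = {b, d, h}
Tree: B1–B2, B1–B3, B3–B4, B4–B5, B3–B6, B1–B7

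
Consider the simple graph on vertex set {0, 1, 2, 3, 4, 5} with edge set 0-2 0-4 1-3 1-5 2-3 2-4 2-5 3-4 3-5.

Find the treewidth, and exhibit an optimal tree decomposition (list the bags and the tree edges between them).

Treewidth 2.
Bags: B1 = {1, 3, 5}  B2 = {2, 3, 5}  B3 = {2, 3, 4}  B4 = {0, 2, 4}
Tree: B1–B2, B2–B3, B3–B4

The largest bag has 3 vertices, giving width 2; this decomposition certifies tw(G) ≤ 2. For the lower bound, the 3 vertices {1, 3, 5} are pairwise adjacent, and any tree decomposition puts a clique entirely inside one bag — forcing width ≥ 2. Hence tw(G) = 2 exactly.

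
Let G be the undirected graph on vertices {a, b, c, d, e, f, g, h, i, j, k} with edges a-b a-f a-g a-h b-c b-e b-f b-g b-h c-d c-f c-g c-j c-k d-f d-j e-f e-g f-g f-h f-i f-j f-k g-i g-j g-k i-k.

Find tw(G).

3

A width-3 tree decomposition is:
Bags: B1 = {b, c, f, g}  B2 = {c, f, g, j}  B3 = {c, f, g, k}  B4 = {a, b, f, g}  B5 = {f, g, i, k}  B6 = {b, e, f, g}  B7 = {a, b, f, h}  B8 = {c, d, f, j}
Tree: B1–B2, B2–B3, B1–B4, B3–B5, B1–B6, B4–B7, B2–B8
The largest bag has 4 vertices, giving width 3; this decomposition certifies tw(G) ≤ 3. On the other hand G contains the 4-clique {c, d, f, j}. A clique must lie in a single bag of any decomposition, so no decomposition can have width below 3. Therefore the treewidth is 3.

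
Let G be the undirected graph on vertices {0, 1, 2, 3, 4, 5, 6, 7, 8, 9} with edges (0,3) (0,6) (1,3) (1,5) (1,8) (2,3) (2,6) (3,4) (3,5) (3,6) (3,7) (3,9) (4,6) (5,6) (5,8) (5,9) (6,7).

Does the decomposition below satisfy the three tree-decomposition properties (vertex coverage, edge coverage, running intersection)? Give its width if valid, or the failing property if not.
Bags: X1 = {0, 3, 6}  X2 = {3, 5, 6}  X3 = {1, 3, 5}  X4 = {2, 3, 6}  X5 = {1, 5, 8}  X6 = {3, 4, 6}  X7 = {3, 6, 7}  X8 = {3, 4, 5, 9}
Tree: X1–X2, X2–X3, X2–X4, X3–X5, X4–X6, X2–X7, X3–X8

A tree decomposition must satisfy three properties: every vertex lies in some bag; for every edge, both endpoints lie together in some bag; and for every vertex, the bags containing it form a connected subtree. Here bags containing vertex 4 are not connected in the tree, so the decomposition is invalid.

No — bags containing vertex 4 are not connected in the tree.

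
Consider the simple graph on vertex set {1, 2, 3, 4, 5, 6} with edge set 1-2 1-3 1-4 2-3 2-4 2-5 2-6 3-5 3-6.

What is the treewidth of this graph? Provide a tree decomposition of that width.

Each bag holds 3 vertices, so the decomposition has width 2, which upper-bounds the treewidth. On the other hand G contains the 3-clique {1, 2, 3}. A clique must lie in a single bag of any decomposition, so no decomposition can have width below 2. Combining the bounds, tw(G) = 2.

Treewidth 2.
One such decomposition:
Bags: B1 = {2, 3, 6}  B2 = {2, 3, 5}  B3 = {1, 2, 3}  B4 = {1, 2, 4}
Tree: B1–B2, B1–B3, B3–B4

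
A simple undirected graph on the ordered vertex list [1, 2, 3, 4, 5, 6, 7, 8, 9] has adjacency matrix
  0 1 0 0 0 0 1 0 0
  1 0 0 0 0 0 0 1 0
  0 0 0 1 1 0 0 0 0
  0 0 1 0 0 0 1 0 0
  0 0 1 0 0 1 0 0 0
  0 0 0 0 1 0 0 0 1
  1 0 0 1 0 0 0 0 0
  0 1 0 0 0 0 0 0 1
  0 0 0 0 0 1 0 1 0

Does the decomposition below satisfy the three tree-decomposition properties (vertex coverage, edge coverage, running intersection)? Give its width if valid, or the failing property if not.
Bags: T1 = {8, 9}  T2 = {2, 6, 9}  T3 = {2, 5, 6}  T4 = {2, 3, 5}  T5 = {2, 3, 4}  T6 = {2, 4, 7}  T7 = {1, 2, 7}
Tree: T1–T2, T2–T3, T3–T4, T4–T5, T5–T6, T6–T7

A tree decomposition must satisfy three properties: every vertex lies in some bag; for every edge, both endpoints lie together in some bag; and for every vertex, the bags containing it form a connected subtree. Here edge (2,8) lies in no bag, so the decomposition is invalid.

No — edge (2,8) lies in no bag.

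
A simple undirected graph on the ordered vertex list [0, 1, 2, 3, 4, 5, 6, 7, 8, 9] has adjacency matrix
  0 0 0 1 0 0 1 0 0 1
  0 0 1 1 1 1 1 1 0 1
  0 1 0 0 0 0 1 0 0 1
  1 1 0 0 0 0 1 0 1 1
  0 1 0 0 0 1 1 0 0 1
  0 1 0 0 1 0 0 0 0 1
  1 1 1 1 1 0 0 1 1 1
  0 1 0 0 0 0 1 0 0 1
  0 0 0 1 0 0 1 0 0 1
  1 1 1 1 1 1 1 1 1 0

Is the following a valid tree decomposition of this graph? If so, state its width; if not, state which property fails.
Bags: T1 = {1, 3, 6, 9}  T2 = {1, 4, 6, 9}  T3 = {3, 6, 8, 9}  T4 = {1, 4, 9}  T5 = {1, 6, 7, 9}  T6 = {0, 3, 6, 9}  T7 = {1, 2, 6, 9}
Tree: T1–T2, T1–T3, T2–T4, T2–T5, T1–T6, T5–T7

No — vertex 5 appears in no bag.

A tree decomposition must satisfy three properties: every vertex lies in some bag; for every edge, both endpoints lie together in some bag; and for every vertex, the bags containing it form a connected subtree. Here vertex 5 appears in no bag, so the decomposition is invalid.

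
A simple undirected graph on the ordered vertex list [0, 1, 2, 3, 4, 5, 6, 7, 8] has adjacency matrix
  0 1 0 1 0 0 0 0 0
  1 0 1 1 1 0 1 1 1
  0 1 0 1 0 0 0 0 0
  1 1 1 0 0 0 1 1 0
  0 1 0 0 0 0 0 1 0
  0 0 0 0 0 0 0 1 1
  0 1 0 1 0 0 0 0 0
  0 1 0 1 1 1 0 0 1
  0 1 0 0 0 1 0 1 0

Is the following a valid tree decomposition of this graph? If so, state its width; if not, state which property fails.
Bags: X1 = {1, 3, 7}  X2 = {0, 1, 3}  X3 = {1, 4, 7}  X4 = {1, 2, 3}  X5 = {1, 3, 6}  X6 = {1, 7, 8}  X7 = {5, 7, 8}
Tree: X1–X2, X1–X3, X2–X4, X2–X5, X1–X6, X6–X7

Vertex coverage: the bags together contain {0, 1, 2, 3, 4, 5, 6, 7, 8}, the full vertex set. Edge coverage: each edge of G has both endpoints in at least one bag. Running intersection: for every vertex, the bags containing it form a connected subtree. All three properties hold, so this is a valid tree decomposition of width max|bag| − 1 = 2, and hence tw(G) ≤ 2.

Yes; width 2.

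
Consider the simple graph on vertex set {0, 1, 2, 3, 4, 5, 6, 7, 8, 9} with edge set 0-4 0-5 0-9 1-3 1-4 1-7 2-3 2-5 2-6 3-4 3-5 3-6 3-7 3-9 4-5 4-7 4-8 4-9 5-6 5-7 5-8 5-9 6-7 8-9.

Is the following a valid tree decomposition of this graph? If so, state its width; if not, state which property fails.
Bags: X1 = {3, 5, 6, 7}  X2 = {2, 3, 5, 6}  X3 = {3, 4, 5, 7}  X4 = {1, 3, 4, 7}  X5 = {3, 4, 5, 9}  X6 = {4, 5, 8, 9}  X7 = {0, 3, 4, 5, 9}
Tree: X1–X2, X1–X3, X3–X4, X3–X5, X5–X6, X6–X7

A tree decomposition must satisfy three properties: every vertex lies in some bag; for every edge, both endpoints lie together in some bag; and for every vertex, the bags containing it form a connected subtree. Here bags containing vertex 3 are not connected in the tree, so the decomposition is invalid.

No — bags containing vertex 3 are not connected in the tree.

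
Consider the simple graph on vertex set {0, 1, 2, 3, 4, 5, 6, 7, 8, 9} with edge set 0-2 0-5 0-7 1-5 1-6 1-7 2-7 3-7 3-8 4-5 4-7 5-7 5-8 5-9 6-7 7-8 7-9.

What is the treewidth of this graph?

2

A width-2 tree decomposition is:
Bags: B1 = {1, 5, 7}  B2 = {5, 7, 8}  B3 = {4, 5, 7}  B4 = {5, 7, 9}  B5 = {1, 6, 7}  B6 = {0, 5, 7}  B7 = {3, 7, 8}  B8 = {0, 2, 7}
Tree: B1–B2, B1–B3, B2–B4, B1–B5, B3–B6, B2–B7, B6–B8
Every bag has size at most 3, so the width is 3 − 1 = 2 and tw(G) ≤ 2. For the lower bound, the 3 vertices {0, 2, 7} are pairwise adjacent, and any tree decomposition puts a clique entirely inside one bag — forcing width ≥ 2. Therefore the treewidth is 2.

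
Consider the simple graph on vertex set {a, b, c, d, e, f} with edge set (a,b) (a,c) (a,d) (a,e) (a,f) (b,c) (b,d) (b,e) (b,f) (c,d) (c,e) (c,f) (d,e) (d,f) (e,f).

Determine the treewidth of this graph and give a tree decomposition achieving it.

A single bag containing all 6 vertices is trivially a valid decomposition of width 5. On the other hand G contains the 6-clique {a, b, c, d, e, f}. A clique must lie in a single bag of any decomposition, so no decomposition can have width below 5. Therefore the treewidth is 5.

Treewidth 5.
Bags: B1 = {a, b, c, d, e, f}
Tree: (single bag)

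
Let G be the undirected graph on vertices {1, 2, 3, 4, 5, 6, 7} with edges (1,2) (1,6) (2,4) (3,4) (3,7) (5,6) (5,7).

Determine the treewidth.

A width-2 tree decomposition is:
Bags: B1 = {1, 5, 6}  B2 = {1, 5, 7}  B3 = {1, 3, 7}  B4 = {1, 3, 4}  B5 = {1, 2, 4}
Tree: B1–B2, B2–B3, B3–B4, B4–B5
Every bag has size at most 3, so the width is 3 − 1 = 2 and tw(G) ≤ 2. For the lower bound, G contains the cycle 1–6–5–7–3–4–2–1, so G is not a forest; only forests have treewidth ≤ 1, hence tw(G) ≥ 2. Therefore the treewidth is 2.

2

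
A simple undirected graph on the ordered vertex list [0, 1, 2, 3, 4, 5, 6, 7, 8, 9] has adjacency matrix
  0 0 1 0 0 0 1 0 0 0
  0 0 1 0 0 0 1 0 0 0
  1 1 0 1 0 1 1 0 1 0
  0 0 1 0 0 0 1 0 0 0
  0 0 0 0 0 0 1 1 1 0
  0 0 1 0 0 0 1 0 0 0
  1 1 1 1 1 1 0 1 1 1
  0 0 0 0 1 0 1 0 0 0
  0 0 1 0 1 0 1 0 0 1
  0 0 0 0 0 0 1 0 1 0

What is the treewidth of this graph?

2

A width-2 tree decomposition is:
Bags: B1 = {2, 6, 8}  B2 = {6, 8, 9}  B3 = {1, 2, 6}  B4 = {0, 2, 6}  B5 = {2, 5, 6}  B6 = {2, 3, 6}  B7 = {4, 6, 8}  B8 = {4, 6, 7}
Tree: B1–B2, B1–B3, B3–B4, B4–B5, B1–B6, B1–B7, B7–B8
The largest bag has 3 vertices, giving width 2; this decomposition certifies tw(G) ≤ 2. On the other hand G contains the 3-clique {6, 8, 9}. A clique must lie in a single bag of any decomposition, so no decomposition can have width below 2. The upper and lower bounds meet at 2, so that is the treewidth.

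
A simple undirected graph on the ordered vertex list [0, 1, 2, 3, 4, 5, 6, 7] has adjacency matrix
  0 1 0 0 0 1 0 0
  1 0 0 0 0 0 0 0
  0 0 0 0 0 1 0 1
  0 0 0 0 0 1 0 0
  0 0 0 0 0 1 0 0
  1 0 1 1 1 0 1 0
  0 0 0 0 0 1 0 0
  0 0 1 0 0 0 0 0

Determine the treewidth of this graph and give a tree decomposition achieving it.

Treewidth 1.
Bags: B1 = {3, 5}  B2 = {2, 5}  B3 = {5, 6}  B4 = {4, 5}  B5 = {0, 5}  B6 = {2, 7}  B7 = {0, 1}
Tree: B1–B2, B2–B3, B3–B4, B4–B5, B2–B6, B5–B7

Each bag holds 2 vertices, so the decomposition has width 1, which upper-bounds the treewidth. Since G has at least one edge (e.g. 5–3), it is not an edgeless graph, so tw(G) ≥ 1. Combining the bounds, tw(G) = 1.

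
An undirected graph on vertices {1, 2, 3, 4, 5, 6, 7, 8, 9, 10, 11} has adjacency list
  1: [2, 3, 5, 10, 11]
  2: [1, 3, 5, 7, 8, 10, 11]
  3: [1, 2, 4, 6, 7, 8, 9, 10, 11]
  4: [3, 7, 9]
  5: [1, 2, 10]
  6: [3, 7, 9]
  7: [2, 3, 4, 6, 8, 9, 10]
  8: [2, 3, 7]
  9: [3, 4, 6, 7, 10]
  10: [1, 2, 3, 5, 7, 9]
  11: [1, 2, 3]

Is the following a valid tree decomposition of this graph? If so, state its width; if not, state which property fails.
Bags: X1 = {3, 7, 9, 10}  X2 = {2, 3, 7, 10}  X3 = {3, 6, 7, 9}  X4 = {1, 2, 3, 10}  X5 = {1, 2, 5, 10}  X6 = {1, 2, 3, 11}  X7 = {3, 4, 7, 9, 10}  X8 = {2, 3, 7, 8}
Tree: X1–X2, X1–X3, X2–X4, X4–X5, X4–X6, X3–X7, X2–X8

A tree decomposition must satisfy three properties: every vertex lies in some bag; for every edge, both endpoints lie together in some bag; and for every vertex, the bags containing it form a connected subtree. Here bags containing vertex 10 are not connected in the tree, so the decomposition is invalid.

No — bags containing vertex 10 are not connected in the tree.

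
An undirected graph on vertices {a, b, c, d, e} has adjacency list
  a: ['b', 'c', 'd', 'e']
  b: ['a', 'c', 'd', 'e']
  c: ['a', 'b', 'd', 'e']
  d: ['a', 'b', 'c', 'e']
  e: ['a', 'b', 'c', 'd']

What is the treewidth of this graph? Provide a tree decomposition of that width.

Treewidth 4.
One such decomposition:
Bags: B1 = {a, b, c, d, e}
Tree: (single bag)

A single bag containing all 5 vertices is trivially a valid decomposition of width 4. On the other hand G contains the 5-clique {a, b, c, d, e}. A clique must lie in a single bag of any decomposition, so no decomposition can have width below 4. Combining the bounds, tw(G) = 4.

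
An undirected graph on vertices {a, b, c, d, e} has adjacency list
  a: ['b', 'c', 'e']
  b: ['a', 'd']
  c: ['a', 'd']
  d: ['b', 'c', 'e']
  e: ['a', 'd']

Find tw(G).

2

A width-2 tree decomposition is:
Bags: B1 = {a, b, d}  B2 = {a, d, e}  B3 = {a, c, d}
Tree: B1–B2, B2–B3
Every bag has size at most 3, so the width is 3 − 1 = 2 and tw(G) ≤ 2. Since a–b–d–e–a is a cycle in G, G is not acyclic. Forests are exactly the graphs of treewidth ≤ 1, so tw(G) ≥ 2. The upper and lower bounds meet at 2, so that is the treewidth.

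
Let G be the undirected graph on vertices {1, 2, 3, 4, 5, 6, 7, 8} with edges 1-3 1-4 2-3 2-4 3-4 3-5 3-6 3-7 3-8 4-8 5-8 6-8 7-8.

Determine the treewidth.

A width-2 tree decomposition is:
Bags: B1 = {2, 3, 4}  B2 = {3, 4, 8}  B3 = {1, 3, 4}  B4 = {3, 6, 8}  B5 = {3, 7, 8}  B6 = {3, 5, 8}
Tree: B1–B2, B2–B3, B2–B4, B2–B5, B2–B6
The largest bag has 3 vertices, giving width 2; this decomposition certifies tw(G) ≤ 2. Conversely, {3, 4, 8} is a clique of size 3, and the vertices of any clique must share a bag in every tree decomposition; so some bag has ≥ 3 vertices and tw(G) ≥ 2. The upper and lower bounds meet at 2, so that is the treewidth.

2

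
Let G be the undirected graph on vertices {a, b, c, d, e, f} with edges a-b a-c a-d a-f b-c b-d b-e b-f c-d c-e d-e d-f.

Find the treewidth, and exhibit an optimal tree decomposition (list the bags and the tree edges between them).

Each bag holds 4 vertices, so the decomposition has width 3, which upper-bounds the treewidth. Conversely, {b, c, d, e} is a clique of size 4, and the vertices of any clique must share a bag in every tree decomposition; so some bag has ≥ 4 vertices and tw(G) ≥ 3. Combining the bounds, tw(G) = 3.

Treewidth 3.
One optimal decomposition is:
Bags: B1 = {a, b, c, d}  B2 = {a, b, d, f}  B3 = {b, c, d, e}
Tree: B1–B2, B1–B3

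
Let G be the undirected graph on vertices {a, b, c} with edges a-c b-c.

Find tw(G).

1

A width-1 tree decomposition is:
Bags: B1 = {b, c}  B2 = {a, c}
Tree: B1–B2
Every bag has size at most 2, so the width is 2 − 1 = 1 and tw(G) ≤ 1. G has an edge, so its treewidth is at least 1. The upper and lower bounds meet at 1, so that is the treewidth.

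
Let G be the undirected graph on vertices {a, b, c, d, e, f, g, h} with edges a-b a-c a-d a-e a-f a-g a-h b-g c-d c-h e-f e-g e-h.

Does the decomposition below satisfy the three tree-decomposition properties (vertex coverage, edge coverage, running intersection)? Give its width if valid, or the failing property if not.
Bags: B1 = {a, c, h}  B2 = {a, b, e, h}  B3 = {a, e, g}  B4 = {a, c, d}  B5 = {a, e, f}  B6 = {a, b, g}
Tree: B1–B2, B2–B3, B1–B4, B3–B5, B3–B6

No — bags containing vertex b are not connected in the tree.

A tree decomposition must satisfy three properties: every vertex lies in some bag; for every edge, both endpoints lie together in some bag; and for every vertex, the bags containing it form a connected subtree. Here bags containing vertex b are not connected in the tree, so the decomposition is invalid.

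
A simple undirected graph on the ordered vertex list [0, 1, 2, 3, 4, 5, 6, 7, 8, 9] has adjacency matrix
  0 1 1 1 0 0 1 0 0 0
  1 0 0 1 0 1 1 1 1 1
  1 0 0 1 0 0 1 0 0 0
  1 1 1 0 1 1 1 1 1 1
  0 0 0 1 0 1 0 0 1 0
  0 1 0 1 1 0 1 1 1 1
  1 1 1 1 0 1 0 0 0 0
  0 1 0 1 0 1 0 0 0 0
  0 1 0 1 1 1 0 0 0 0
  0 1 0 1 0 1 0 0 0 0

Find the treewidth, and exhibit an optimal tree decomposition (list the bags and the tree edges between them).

Treewidth 3.
One optimal decomposition is:
Bags: B1 = {1, 3, 5, 7}  B2 = {1, 3, 5, 6}  B3 = {0, 1, 3, 6}  B4 = {1, 3, 5, 8}  B5 = {1, 3, 5, 9}  B6 = {0, 2, 3, 6}  B7 = {3, 4, 5, 8}
Tree: B1–B2, B2–B3, B1–B4, B4–B5, B3–B6, B4–B7

Each bag holds 4 vertices, so the decomposition has width 3, which upper-bounds the treewidth. For the lower bound, the 4 vertices {0, 1, 3, 6} are pairwise adjacent, and any tree decomposition puts a clique entirely inside one bag — forcing width ≥ 3. Therefore the treewidth is 3.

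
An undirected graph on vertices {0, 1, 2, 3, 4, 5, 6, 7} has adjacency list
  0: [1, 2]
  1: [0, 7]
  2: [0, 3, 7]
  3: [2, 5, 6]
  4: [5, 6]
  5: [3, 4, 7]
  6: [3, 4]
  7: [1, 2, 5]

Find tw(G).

A width-2 tree decomposition is:
Bags: B1 = {4, 5, 6}  B2 = {3, 5, 6}  B3 = {3, 5, 7}  B4 = {2, 3, 7}  B5 = {1, 2, 7}  B6 = {0, 1, 2}
Tree: B1–B2, B2–B3, B3–B4, B4–B5, B5–B6
Every bag has size at most 3, so the width is 3 − 1 = 2 and tw(G) ≤ 2. For the lower bound, G contains the cycle 4–6–3–5–4, so G is not a forest; only forests have treewidth ≤ 1, hence tw(G) ≥ 2. Therefore the treewidth is 2.

2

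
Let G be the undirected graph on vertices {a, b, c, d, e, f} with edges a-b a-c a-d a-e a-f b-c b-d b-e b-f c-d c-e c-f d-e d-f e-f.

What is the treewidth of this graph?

5

A width-5 tree decomposition is:
Bags: B1 = {a, b, c, d, e, f}
Tree: (single bag)
With just one bag of size 6, the width is 6 − 1 = 5, so tw(G) ≤ 5. Conversely, {a, b, c, d, e, f} is a clique of size 6, and the vertices of any clique must share a bag in every tree decomposition; so some bag has ≥ 6 vertices and tw(G) ≥ 5. The upper and lower bounds meet at 5, so that is the treewidth.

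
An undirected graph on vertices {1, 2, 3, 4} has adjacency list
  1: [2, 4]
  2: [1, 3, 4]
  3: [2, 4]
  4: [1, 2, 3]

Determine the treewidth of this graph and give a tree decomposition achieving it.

Treewidth 2.
One optimal decomposition is:
Bags: B1 = {2, 3, 4}  B2 = {1, 2, 4}
Tree: B1–B2

Each bag holds 3 vertices, so the decomposition has width 2, which upper-bounds the treewidth. On the other hand G contains the 3-clique {1, 2, 4}. A clique must lie in a single bag of any decomposition, so no decomposition can have width below 2. The upper and lower bounds meet at 2, so that is the treewidth.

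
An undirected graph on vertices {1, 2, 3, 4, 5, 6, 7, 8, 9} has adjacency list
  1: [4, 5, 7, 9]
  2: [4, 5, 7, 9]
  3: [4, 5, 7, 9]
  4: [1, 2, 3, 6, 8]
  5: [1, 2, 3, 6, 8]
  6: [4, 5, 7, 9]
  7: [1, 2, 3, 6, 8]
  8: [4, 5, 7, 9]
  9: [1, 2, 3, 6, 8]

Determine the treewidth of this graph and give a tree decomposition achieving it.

Treewidth 4.
One such decomposition:
Bags: B1 = {4, 5, 7, 8, 9}  B2 = {2, 4, 5, 7, 9}  B3 = {1, 4, 5, 7, 9}  B4 = {3, 4, 5, 7, 9}  B5 = {4, 5, 6, 7, 9}
Tree: B1–B2, B2–B3, B3–B4, B4–B5

The largest bag has 5 vertices, giving width 4; this decomposition certifies tw(G) ≤ 4. For the lower bound: the 5 vertex sets {5,8}, {2,7}, {1,4}, {9}, {3} are disjoint, each induces a connected subgraph, and every pair is joined by at least one edge of G. Contracting each set to a single vertex therefore yields K_{5} as a minor, and since treewidth is minor-monotone, tw(G) ≥ tw(K_{5}) = 4. The upper and lower bounds meet at 4, so that is the treewidth.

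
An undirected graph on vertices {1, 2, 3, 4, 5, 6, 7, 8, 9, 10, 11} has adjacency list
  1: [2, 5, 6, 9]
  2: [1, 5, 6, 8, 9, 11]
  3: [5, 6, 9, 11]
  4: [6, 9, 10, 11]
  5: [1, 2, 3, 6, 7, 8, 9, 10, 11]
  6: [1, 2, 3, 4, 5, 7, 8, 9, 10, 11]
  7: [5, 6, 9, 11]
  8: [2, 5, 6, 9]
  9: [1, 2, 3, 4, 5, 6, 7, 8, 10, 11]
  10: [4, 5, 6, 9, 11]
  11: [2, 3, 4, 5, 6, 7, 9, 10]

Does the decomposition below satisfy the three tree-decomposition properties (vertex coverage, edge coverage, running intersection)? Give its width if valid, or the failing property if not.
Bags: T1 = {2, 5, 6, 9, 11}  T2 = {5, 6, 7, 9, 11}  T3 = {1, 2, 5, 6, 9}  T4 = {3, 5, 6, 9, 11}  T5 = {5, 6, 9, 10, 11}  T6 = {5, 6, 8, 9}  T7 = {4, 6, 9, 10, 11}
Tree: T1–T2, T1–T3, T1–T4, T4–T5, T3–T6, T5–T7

No — edge (2,8) lies in no bag.

A tree decomposition must satisfy three properties: every vertex lies in some bag; for every edge, both endpoints lie together in some bag; and for every vertex, the bags containing it form a connected subtree. Here edge (2,8) lies in no bag, so the decomposition is invalid.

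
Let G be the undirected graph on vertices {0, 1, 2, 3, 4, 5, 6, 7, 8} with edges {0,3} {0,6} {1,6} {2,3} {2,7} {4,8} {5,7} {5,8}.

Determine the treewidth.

1

A width-1 tree decomposition is:
Bags: B1 = {1, 6}  B2 = {0, 6}  B3 = {0, 3}  B4 = {2, 3}  B5 = {2, 7}  B6 = {5, 7}  B7 = {5, 8}  B8 = {4, 8}
Tree: B1–B2, B2–B3, B3–B4, B4–B5, B5–B6, B6–B7, B7–B8
Every bag has size at most 2, so the width is 2 − 1 = 1 and tw(G) ≤ 1. Any graph with an edge has treewidth ≥ 1, and G has the edge 1–6. Hence tw(G) = 1 exactly.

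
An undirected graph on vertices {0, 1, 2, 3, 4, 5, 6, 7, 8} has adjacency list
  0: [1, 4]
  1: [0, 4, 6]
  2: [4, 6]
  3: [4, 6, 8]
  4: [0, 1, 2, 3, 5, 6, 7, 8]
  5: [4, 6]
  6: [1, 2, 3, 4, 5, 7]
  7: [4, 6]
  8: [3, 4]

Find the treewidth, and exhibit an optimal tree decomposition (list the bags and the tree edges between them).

Treewidth 2.
One such decomposition:
Bags: B1 = {1, 4, 6}  B2 = {0, 1, 4}  B3 = {3, 4, 6}  B4 = {3, 4, 8}  B5 = {4, 6, 7}  B6 = {2, 4, 6}  B7 = {4, 5, 6}
Tree: B1–B2, B1–B3, B3–B4, B1–B5, B3–B6, B1–B7

Every bag has size at most 3, so the width is 3 − 1 = 2 and tw(G) ≤ 2. Conversely, {0, 1, 4} is a clique of size 3, and the vertices of any clique must share a bag in every tree decomposition; so some bag has ≥ 3 vertices and tw(G) ≥ 2. The upper and lower bounds meet at 2, so that is the treewidth.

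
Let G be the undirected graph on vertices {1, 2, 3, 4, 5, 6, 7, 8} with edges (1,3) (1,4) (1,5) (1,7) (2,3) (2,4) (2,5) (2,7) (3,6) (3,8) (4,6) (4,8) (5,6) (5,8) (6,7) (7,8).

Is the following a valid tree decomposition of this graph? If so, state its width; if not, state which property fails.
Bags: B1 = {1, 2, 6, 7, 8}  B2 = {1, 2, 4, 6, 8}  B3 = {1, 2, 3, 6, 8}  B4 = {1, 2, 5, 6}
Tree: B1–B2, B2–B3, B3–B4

No — edge (8,5) lies in no bag.

A tree decomposition must satisfy three properties: every vertex lies in some bag; for every edge, both endpoints lie together in some bag; and for every vertex, the bags containing it form a connected subtree. Here edge (8,5) lies in no bag, so the decomposition is invalid.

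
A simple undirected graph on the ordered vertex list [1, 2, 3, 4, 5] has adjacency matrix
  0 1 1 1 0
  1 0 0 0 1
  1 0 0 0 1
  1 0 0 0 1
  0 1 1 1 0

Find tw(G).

A width-2 tree decomposition is:
Bags: B1 = {1, 2, 5}  B2 = {1, 4, 5}  B3 = {1, 3, 5}
Tree: B1–B2, B2–B3
Every bag has size at most 3, so the width is 3 − 1 = 2 and tw(G) ≤ 2. Since 2–1–4–5–2 is a cycle in G, G is not acyclic. Forests are exactly the graphs of treewidth ≤ 1, so tw(G) ≥ 2. Combining the bounds, tw(G) = 2.

2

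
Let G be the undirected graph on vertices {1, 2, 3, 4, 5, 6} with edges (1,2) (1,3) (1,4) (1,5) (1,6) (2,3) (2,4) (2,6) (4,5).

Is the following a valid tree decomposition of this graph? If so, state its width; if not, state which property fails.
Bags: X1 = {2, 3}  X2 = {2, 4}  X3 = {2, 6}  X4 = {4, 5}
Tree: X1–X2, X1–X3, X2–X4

No — vertex 1 appears in no bag.

A tree decomposition must satisfy three properties: every vertex lies in some bag; for every edge, both endpoints lie together in some bag; and for every vertex, the bags containing it form a connected subtree. Here vertex 1 appears in no bag, so the decomposition is invalid.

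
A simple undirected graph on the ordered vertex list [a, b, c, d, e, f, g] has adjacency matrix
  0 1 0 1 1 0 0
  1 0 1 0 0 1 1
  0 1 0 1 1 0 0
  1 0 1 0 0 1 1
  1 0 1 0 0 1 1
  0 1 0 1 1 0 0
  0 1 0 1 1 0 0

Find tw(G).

A width-3 tree decomposition is:
Bags: B1 = {b, c, d, e}  B2 = {b, d, e, g}  B3 = {b, d, e, f}  B4 = {a, b, d, e}
Tree: B1–B2, B2–B3, B3–B4
The largest bag has 4 vertices, giving width 3; this decomposition certifies tw(G) ≤ 3. For the lower bound: the 4 vertex sets {b,c}, {e,g}, {d}, {f} are disjoint, each induces a connected subgraph, and every pair is joined by at least one edge of G. Contracting each set to a single vertex therefore yields K_{4} as a minor, and since treewidth is minor-monotone, tw(G) ≥ tw(K_{4}) = 3. Hence tw(G) = 3 exactly.

3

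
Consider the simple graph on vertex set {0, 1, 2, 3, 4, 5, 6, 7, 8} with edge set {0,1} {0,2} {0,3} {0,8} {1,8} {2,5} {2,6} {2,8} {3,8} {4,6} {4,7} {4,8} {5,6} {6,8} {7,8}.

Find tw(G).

2

A width-2 tree decomposition is:
Bags: B1 = {4, 6, 8}  B2 = {2, 6, 8}  B3 = {0, 2, 8}  B4 = {2, 5, 6}  B5 = {0, 1, 8}  B6 = {0, 3, 8}  B7 = {4, 7, 8}
Tree: B1–B2, B2–B3, B2–B4, B3–B5, B3–B6, B1–B7
The largest bag has 3 vertices, giving width 2; this decomposition certifies tw(G) ≤ 2. On the other hand G contains the 3-clique {0, 1, 8}. A clique must lie in a single bag of any decomposition, so no decomposition can have width below 2. The upper and lower bounds meet at 2, so that is the treewidth.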